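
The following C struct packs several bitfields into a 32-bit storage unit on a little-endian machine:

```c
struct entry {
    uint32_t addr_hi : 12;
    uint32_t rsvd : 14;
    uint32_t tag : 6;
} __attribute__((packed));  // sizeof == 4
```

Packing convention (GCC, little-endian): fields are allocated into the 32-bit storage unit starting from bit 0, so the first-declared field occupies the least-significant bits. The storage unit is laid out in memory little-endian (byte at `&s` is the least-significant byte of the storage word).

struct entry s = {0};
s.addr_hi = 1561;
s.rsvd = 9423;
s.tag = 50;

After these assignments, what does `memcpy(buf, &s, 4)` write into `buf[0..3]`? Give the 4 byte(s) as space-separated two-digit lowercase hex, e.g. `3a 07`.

19 f6 4c ca

[0+:12] addr_hi=1561 & 0xfff = 0x619; word=0x00000619
[12+:14] rsvd=9423 & 0x3fff = 0x24cf; word=0x024cf619
[26+:6] tag=50 & 0x3f = 0x32; word=0xca4cf619
word = 0xca4cf619 → little-endian bytes:
  [0]=0x19  [1]=0xf6  [2]=0x4c  [3]=0xca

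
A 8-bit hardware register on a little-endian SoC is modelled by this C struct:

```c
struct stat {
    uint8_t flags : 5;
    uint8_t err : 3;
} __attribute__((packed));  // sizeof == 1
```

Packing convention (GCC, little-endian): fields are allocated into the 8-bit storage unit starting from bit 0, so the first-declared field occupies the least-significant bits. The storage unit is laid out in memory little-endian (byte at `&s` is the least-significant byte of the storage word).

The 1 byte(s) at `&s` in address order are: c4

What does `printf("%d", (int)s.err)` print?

6

[0]=0xc4 (little-endian) → word 0xc4
flags:5 @ bit 0 → (0xc4>>0)&0x1f = 0x4
err:3 @ bit 5 → (0xc4>>5)&0x7 = 0x6  ←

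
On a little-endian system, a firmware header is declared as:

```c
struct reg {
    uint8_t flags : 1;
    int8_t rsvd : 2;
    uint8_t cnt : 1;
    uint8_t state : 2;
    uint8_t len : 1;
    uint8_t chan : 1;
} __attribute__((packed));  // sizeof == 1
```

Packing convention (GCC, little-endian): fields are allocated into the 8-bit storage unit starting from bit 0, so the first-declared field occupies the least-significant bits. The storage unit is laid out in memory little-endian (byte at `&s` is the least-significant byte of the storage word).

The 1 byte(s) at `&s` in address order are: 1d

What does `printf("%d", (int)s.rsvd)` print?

-2

[0]=0x1d (little-endian) → word 0x1d
flags:1 @ bit 0 → (0x1d>>0)&0x1 = 0x1
rsvd:2 @ bit 1 → (0x1d>>1)&0x3 = 0x2  ←
cnt:1 @ bit 3 → (0x1d>>3)&0x1 = 0x1
state:2 @ bit 4 → (0x1d>>4)&0x3 = 0x1
len:1 @ bit 6 → (0x1d>>6)&0x1 = 0x0
chan:1 @ bit 7 → (0x1d>>7)&0x1 = 0x0
rsvd signed 2b, MSB=1: 2 - 4 = -2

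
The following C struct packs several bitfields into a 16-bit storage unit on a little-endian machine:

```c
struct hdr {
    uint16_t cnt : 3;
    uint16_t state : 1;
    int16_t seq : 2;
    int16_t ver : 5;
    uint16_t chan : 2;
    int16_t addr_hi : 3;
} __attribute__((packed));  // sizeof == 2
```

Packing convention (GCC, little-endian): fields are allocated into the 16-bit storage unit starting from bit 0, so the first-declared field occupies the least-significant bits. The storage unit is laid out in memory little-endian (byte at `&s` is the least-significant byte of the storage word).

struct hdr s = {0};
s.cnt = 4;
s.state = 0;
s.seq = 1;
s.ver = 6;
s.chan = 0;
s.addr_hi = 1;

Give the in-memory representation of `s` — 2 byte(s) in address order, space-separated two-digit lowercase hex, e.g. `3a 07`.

94 21

[0+:3] cnt=4 & 0x7 = 0x4; word=0x0004
[3+:1] state=0 & 0x1 = 0x0; word=0x0004
[4+:2] seq=1 & 0x3 = 0x1; word=0x0014
[6+:5] ver=6 & 0x1f = 0x6; word=0x0194
[11+:2] chan=0 & 0x3 = 0x0; word=0x0194
[13+:3] addr_hi=1 & 0x7 = 0x1; word=0x2194
word = 0x2194 → little-endian bytes:
  [0]=0x94  [1]=0x21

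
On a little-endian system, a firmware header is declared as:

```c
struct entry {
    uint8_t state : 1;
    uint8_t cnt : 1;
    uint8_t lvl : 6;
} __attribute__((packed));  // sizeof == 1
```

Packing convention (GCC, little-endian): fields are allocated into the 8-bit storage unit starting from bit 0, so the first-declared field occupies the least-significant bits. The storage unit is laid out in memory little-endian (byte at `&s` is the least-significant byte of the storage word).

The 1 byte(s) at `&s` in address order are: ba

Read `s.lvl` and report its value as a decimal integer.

[0]=0xba (little-endian) → word 0xba
state [0+:1] = (word>>0) & 0x1 = 0
cnt [1+:1] = (word>>1) & 0x1 = 1
lvl [2+:6] = (word>>2) & 0x3f = 46  ←

46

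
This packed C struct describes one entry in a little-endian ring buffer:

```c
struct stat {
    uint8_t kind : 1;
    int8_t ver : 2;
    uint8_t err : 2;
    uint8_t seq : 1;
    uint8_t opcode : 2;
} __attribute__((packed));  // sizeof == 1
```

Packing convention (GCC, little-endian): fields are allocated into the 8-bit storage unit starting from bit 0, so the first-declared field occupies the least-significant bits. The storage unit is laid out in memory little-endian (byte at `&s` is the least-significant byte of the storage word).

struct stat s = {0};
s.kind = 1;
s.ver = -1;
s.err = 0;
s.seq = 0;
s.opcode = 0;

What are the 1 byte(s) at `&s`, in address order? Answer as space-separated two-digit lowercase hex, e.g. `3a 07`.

07

[0+:1] kind=1 & 0x1 = 0x1; word=0x01
[1+:2] ver=-1 & 0x3 = 0x3; word=0x07
[3+:2] err=0 & 0x3 = 0x0; word=0x07
[5+:1] seq=0 & 0x1 = 0x0; word=0x07
[6+:2] opcode=0 & 0x3 = 0x0; word=0x07
word = 0x07 → little-endian bytes:
  [0]=0x07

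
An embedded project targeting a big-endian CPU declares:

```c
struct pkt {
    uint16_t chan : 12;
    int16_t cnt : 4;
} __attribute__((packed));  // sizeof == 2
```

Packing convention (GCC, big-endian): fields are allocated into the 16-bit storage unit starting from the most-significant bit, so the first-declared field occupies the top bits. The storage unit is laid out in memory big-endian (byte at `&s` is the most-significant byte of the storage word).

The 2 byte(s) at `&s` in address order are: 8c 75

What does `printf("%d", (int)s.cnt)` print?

5

[0]=0x8c [1]=0x75 (big-endian) → word 0x8c75
chan:12 @ bit 4 → (0x8c75>>4)&0xfff = 0x8c7
cnt:4 @ bit 0 → (0x8c75>>0)&0xf = 0x5  ←
cnt signed 4b, MSB=0: value = 5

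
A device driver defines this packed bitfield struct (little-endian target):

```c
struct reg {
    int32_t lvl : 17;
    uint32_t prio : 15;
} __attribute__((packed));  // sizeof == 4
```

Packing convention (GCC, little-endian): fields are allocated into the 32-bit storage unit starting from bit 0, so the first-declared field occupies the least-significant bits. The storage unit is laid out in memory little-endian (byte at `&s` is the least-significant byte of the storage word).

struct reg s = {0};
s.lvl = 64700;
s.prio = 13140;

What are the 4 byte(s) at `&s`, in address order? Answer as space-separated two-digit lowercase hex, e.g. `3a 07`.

bc fc a8 66

lvl:17 = 64700 → 0xfcbc << 0 → word 0x0000fcbc
prio:15 = 13140 → 0x3354 << 17 → word 0x66a8fcbc
word = 0x66a8fcbc → little-endian bytes:
  [0]=0xbc  [1]=0xfc  [2]=0xa8  [3]=0x66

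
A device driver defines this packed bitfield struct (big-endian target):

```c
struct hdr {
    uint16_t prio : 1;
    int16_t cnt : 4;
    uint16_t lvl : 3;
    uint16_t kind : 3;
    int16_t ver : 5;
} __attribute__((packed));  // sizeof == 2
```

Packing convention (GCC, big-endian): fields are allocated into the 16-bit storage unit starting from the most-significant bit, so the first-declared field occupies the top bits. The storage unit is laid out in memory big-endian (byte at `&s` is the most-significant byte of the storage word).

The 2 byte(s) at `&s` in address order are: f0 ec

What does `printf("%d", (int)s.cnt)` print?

-2

[0]=0xf0 [1]=0xec (big-endian) → word 0xf0ec
prio:1 @ bit 15 → (0xf0ec>>15)&0x1 = 0x1
cnt:4 @ bit 11 → (0xf0ec>>11)&0xf = 0xe  ←
lvl:3 @ bit 8 → (0xf0ec>>8)&0x7 = 0x0
kind:3 @ bit 5 → (0xf0ec>>5)&0x7 = 0x7
ver:5 @ bit 0 → (0xf0ec>>0)&0x1f = 0xc
cnt signed 4b, MSB=1: 14 - 16 = -2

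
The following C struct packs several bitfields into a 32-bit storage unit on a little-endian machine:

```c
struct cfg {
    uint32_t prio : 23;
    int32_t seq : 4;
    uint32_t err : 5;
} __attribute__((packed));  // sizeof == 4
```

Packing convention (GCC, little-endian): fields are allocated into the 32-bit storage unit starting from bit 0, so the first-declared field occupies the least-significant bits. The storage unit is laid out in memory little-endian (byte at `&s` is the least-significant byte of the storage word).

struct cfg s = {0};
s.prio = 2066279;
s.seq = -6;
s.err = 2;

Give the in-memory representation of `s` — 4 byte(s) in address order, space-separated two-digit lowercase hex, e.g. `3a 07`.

[0+:23] prio=2066279 & 0x7fffff = 0x1f8767; word=0x001f8767
[23+:4] seq=-6 & 0xf = 0xa; word=0x051f8767
[27+:5] err=2 & 0x1f = 0x2; word=0x151f8767
word = 0x151f8767 → little-endian bytes:
  [0]=0x67  [1]=0x87  [2]=0x1f  [3]=0x15

67 87 1f 15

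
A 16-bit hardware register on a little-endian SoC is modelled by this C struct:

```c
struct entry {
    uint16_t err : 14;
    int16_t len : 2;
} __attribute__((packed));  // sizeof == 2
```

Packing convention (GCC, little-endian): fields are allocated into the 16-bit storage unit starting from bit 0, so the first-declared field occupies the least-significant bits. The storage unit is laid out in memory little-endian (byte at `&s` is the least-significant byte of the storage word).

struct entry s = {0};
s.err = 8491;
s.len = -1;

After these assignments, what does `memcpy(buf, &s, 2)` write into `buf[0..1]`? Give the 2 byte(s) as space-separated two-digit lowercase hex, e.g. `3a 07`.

err:14 = 8491 → 0x212b << 0 → word 0x212b
len:2 = -1 → 0x3 << 14 → word 0xe12b
word = 0xe12b → little-endian bytes:
  [0]=0x2b  [1]=0xe1

2b e1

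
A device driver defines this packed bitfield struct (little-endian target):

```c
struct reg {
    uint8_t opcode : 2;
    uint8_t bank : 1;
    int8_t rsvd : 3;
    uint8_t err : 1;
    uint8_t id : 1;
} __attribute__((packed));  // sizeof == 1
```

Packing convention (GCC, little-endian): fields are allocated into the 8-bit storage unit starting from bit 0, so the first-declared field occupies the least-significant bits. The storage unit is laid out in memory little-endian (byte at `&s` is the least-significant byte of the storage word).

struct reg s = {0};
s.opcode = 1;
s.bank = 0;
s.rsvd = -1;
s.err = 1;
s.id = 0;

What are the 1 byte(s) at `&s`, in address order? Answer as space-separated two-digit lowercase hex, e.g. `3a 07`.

79

opcode (2b) val=1 bits=0x1 at bit 0: 0x01
bank (1b) val=0 bits=0x0 at bit 2: 0x01
rsvd (3b) val=-1 bits=0x7 at bit 3: 0x39
err (1b) val=1 bits=0x1 at bit 6: 0x79
id (1b) val=0 bits=0x0 at bit 7: 0x79
word = 0x79 → little-endian bytes:
  [0]=0x79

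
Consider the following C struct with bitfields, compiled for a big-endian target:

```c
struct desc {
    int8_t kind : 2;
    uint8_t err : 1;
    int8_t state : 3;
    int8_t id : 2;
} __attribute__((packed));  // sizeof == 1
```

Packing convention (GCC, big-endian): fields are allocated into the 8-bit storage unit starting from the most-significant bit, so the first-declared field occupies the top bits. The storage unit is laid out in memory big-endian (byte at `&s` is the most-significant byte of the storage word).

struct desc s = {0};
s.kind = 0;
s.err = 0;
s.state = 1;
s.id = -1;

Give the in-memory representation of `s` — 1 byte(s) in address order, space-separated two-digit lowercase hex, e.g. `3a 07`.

[6+:2] kind=0 & 0x3 = 0x0; word=0x00
[5+:1] err=0 & 0x1 = 0x0; word=0x00
[2+:3] state=1 & 0x7 = 0x1; word=0x04
[0+:2] id=-1 & 0x3 = 0x3; word=0x07
word = 0x07 → big-endian bytes:
  [0]=0x07

07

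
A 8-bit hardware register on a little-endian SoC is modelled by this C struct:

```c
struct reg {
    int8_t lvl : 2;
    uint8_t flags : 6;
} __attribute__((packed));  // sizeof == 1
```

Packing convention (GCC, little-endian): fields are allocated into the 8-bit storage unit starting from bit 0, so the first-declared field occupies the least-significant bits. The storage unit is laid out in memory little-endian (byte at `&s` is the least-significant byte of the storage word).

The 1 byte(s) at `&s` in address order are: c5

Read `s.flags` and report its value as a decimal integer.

49

[0]=0xc5 (little-endian) → word 0xc5
lvl [0+:2] = (word>>0) & 0x3 = 1
flags [2+:6] = (word>>2) & 0x3f = 49  ←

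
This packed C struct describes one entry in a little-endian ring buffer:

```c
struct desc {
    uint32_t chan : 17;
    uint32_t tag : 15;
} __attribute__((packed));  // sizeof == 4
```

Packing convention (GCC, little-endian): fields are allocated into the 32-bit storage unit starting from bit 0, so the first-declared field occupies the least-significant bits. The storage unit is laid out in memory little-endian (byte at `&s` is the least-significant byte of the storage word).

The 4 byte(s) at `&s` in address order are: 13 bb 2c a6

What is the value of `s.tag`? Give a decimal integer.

[0]=0x13 [1]=0xbb [2]=0x2c [3]=0xa6 (little-endian) → word 0xa62cbb13
chan:17 @ bit 0 → (0xa62cbb13>>0)&0x1ffff = 0xbb13
tag:15 @ bit 17 → (0xa62cbb13>>17)&0x7fff = 0x5316  ←

21270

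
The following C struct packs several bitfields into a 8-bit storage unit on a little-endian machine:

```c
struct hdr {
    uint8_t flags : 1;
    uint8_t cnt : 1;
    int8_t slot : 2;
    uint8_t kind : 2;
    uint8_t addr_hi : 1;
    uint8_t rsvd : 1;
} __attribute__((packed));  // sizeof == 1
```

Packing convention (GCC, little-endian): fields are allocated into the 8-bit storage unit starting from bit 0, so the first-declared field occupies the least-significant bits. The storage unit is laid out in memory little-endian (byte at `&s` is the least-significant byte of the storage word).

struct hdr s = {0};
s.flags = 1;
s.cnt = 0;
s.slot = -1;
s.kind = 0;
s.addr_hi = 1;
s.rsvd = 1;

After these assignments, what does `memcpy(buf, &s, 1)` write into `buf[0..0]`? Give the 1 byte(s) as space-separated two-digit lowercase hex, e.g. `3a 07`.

[0+:1] flags=1 & 0x1 = 0x1; word=0x01
[1+:1] cnt=0 & 0x1 = 0x0; word=0x01
[2+:2] slot=-1 & 0x3 = 0x3; word=0x0d
[4+:2] kind=0 & 0x3 = 0x0; word=0x0d
[6+:1] addr_hi=1 & 0x1 = 0x1; word=0x4d
[7+:1] rsvd=1 & 0x1 = 0x1; word=0xcd
word = 0xcd → little-endian bytes:
  [0]=0xcd

cd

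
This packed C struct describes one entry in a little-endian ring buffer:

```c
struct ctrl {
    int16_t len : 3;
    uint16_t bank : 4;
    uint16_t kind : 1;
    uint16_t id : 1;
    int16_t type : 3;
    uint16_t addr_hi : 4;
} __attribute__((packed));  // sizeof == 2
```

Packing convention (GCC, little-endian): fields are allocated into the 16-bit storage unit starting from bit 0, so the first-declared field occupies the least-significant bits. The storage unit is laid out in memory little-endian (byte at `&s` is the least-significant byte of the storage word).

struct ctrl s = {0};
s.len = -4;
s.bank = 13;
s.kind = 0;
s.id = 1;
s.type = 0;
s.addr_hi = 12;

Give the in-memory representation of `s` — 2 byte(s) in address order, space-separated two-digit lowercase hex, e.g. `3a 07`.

6c c1

len:3 = -4 → 0x4 << 0 → word 0x0004
bank:4 = 13 → 0xd << 3 → word 0x006c
kind:1 = 0 → 0x0 << 7 → word 0x006c
id:1 = 1 → 0x1 << 8 → word 0x016c
type:3 = 0 → 0x0 << 9 → word 0x016c
addr_hi:4 = 12 → 0xc << 12 → word 0xc16c
word = 0xc16c → little-endian bytes:
  [0]=0x6c  [1]=0xc1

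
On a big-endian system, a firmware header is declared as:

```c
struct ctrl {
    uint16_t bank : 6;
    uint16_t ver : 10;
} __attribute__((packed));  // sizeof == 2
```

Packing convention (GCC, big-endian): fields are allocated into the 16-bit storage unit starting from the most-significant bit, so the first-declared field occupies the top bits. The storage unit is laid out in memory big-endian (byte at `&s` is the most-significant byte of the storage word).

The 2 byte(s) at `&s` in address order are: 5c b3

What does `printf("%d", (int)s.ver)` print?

[0]=0x5c [1]=0xb3 (big-endian) → word 0x5cb3
bank [10+:6] = (word>>10) & 0x3f = 23
ver [0+:10] = (word>>0) & 0x3ff = 179  ←

179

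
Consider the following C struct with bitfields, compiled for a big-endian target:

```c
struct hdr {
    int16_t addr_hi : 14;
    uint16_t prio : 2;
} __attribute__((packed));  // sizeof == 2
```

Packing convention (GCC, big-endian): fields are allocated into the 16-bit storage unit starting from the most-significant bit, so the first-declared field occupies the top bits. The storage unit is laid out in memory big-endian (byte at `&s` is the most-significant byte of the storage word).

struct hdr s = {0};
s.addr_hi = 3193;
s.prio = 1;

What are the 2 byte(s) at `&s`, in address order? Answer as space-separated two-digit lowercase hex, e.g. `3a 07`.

31 e5

addr_hi (14b) val=3193 bits=0xc79 at bit 2: 0x31e4
prio (2b) val=1 bits=0x1 at bit 0: 0x31e5
word = 0x31e5 → big-endian bytes:
  [0]=0x31  [1]=0xe5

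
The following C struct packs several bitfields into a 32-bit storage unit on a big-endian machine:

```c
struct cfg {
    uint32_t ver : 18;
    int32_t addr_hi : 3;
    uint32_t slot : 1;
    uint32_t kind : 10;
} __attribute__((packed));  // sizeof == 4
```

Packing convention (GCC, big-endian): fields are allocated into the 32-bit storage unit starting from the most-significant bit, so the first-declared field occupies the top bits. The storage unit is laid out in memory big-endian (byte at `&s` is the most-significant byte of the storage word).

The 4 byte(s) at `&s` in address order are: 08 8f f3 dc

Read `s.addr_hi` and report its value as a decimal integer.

[0]=0x08 [1]=0x8f [2]=0xf3 [3]=0xdc (big-endian) → word 0x088ff3dc
ver:18 @ bit 14 → (0x088ff3dc>>14)&0x3ffff = 0x223f
addr_hi:3 @ bit 11 → (0x088ff3dc>>11)&0x7 = 0x6  ←
slot:1 @ bit 10 → (0x088ff3dc>>10)&0x1 = 0x0
kind:10 @ bit 0 → (0x088ff3dc>>0)&0x3ff = 0x3dc
addr_hi signed 3b, MSB=1: 6 - 8 = -2

-2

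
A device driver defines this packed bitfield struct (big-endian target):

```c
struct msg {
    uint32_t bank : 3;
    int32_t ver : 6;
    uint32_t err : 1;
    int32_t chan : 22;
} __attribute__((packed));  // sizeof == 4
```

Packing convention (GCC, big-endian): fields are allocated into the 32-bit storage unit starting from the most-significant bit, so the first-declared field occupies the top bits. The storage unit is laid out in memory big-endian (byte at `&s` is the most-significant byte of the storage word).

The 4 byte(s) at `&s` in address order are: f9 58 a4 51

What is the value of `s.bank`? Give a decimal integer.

[0]=0xf9 [1]=0x58 [2]=0xa4 [3]=0x51 (big-endian) → word 0xf958a451
bank [29+:3] = (word>>29) & 0x7 = 7  ←
ver [23+:6] = (word>>23) & 0x3f = 50
err [22+:1] = (word>>22) & 0x1 = 1
chan [0+:22] = (word>>0) & 0x3fffff = 1614929

7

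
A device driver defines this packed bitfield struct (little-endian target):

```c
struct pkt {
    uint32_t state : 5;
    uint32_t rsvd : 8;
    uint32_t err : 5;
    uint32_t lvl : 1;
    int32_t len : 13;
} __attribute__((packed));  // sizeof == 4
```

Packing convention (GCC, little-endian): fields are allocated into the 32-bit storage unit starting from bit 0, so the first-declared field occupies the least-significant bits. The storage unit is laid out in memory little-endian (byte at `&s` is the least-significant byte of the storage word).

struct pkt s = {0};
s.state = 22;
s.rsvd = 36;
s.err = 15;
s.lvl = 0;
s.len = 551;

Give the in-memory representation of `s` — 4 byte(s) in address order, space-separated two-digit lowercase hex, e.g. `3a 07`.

96 e4 39 11

[0+:5] state=22 & 0x1f = 0x16; word=0x00000016
[5+:8] rsvd=36 & 0xff = 0x24; word=0x00000496
[13+:5] err=15 & 0x1f = 0xf; word=0x0001e496
[18+:1] lvl=0 & 0x1 = 0x0; word=0x0001e496
[19+:13] len=551 & 0x1fff = 0x227; word=0x1139e496
word = 0x1139e496 → little-endian bytes:
  [0]=0x96  [1]=0xe4  [2]=0x39  [3]=0x11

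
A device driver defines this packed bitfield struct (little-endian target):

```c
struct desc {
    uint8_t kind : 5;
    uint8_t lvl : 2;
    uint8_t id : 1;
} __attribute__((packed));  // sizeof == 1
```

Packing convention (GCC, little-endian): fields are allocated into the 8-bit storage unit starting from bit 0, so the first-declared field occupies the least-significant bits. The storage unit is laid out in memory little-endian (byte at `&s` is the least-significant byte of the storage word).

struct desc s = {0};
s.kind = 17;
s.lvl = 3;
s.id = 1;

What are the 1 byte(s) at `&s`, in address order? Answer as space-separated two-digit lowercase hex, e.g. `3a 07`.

f1

kind:5 = 17 → 0x11 << 0 → word 0x11
lvl:2 = 3 → 0x3 << 5 → word 0x71
id:1 = 1 → 0x1 << 7 → word 0xf1
word = 0xf1 → little-endian bytes:
  [0]=0xf1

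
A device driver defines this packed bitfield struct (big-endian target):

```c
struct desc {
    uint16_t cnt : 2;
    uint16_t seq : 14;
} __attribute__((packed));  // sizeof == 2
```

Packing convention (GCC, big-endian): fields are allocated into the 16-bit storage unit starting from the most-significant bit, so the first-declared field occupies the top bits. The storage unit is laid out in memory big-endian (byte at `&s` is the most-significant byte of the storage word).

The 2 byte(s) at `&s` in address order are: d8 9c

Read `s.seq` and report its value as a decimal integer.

6300

[0]=0xd8 [1]=0x9c (big-endian) → word 0xd89c
cnt:2 @ bit 14 → (0xd89c>>14)&0x3 = 0x3
seq:14 @ bit 0 → (0xd89c>>0)&0x3fff = 0x189c  ←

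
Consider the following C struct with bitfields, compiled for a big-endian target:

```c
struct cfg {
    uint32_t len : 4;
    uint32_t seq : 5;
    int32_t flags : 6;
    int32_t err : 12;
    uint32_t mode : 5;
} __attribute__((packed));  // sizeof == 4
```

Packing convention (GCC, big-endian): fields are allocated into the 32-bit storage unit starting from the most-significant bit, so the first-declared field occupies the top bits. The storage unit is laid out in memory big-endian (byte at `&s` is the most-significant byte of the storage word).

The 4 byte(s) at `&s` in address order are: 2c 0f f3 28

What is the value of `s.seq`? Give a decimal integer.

24

[0]=0x2c [1]=0x0f [2]=0xf3 [3]=0x28 (big-endian) → word 0x2c0ff328
len [28+:4] = (word>>28) & 0xf = 2
seq [23+:5] = (word>>23) & 0x1f = 24  ←
flags [17+:6] = (word>>17) & 0x3f = 7
err [5+:12] = (word>>5) & 0xfff = 3993
mode [0+:5] = (word>>0) & 0x1f = 8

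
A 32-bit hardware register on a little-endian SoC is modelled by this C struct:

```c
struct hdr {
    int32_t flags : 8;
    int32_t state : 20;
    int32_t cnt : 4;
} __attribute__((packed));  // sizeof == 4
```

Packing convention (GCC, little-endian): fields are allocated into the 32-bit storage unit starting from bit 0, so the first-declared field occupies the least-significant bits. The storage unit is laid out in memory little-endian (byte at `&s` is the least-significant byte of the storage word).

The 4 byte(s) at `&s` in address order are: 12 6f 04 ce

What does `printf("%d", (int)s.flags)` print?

18

[0]=0x12 [1]=0x6f [2]=0x04 [3]=0xce (little-endian) → word 0xce046f12
flags [0+:8] = (word>>0) & 0xff = 18  ←
state [8+:20] = (word>>8) & 0xfffff = 918639
cnt [28+:4] = (word>>28) & 0xf = 12
flags signed 8b, MSB=0: value = 18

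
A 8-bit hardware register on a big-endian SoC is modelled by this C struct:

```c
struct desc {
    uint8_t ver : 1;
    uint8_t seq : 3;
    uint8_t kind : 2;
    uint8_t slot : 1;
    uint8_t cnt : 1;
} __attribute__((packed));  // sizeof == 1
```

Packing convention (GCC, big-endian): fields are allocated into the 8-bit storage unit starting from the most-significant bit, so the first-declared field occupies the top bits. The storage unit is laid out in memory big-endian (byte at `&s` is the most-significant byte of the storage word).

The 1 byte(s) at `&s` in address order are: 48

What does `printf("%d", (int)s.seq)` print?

[0]=0x48 (big-endian) → word 0x48
ver:1 @ bit 7 → (0x48>>7)&0x1 = 0x0
seq:3 @ bit 4 → (0x48>>4)&0x7 = 0x4  ←
kind:2 @ bit 2 → (0x48>>2)&0x3 = 0x2
slot:1 @ bit 1 → (0x48>>1)&0x1 = 0x0
cnt:1 @ bit 0 → (0x48>>0)&0x1 = 0x0

4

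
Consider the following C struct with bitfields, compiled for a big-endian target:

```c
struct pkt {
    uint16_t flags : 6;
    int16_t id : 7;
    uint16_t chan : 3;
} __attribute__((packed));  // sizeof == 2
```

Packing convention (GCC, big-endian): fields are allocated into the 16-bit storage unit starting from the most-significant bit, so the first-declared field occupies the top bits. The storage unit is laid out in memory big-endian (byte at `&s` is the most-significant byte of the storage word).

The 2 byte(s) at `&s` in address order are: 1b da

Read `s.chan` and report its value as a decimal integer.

2

[0]=0x1b [1]=0xda (big-endian) → word 0x1bda
flags [10+:6] = (word>>10) & 0x3f = 6
id [3+:7] = (word>>3) & 0x7f = 123
chan [0+:3] = (word>>0) & 0x7 = 2  ←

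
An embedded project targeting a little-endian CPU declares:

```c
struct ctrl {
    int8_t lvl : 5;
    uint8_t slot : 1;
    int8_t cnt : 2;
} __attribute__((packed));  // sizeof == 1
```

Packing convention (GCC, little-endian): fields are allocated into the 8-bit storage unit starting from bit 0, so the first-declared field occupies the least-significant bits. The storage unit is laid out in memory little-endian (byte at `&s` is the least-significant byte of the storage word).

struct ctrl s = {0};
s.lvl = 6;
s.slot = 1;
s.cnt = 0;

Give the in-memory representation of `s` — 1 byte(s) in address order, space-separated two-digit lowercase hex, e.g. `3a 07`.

lvl:5 = 6 → 0x6 << 0 → word 0x06
slot:1 = 1 → 0x1 << 5 → word 0x26
cnt:2 = 0 → 0x0 << 6 → word 0x26
word = 0x26 → little-endian bytes:
  [0]=0x26

26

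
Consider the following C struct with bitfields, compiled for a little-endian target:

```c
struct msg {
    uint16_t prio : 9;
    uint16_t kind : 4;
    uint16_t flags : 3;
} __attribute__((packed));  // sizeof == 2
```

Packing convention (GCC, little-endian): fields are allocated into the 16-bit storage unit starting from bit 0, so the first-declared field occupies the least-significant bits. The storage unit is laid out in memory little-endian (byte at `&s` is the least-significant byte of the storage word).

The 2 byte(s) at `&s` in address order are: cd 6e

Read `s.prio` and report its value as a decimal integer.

[0]=0xcd [1]=0x6e (little-endian) → word 0x6ecd
prio [0+:9] = (word>>0) & 0x1ff = 205  ←
kind [9+:4] = (word>>9) & 0xf = 7
flags [13+:3] = (word>>13) & 0x7 = 3

205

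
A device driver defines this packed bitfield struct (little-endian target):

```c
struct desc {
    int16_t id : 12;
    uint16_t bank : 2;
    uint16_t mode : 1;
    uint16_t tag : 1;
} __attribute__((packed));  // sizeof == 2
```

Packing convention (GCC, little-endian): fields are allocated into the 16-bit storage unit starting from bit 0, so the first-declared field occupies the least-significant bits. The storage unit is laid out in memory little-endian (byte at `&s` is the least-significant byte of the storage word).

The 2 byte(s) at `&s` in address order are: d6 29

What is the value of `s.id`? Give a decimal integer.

-1578

[0]=0xd6 [1]=0x29 (little-endian) → word 0x29d6
id [0+:12] = (word>>0) & 0xfff = 2518  ←
bank [12+:2] = (word>>12) & 0x3 = 2
mode [14+:1] = (word>>14) & 0x1 = 0
tag [15+:1] = (word>>15) & 0x1 = 0
id signed 12b, MSB=1: 2518 - 4096 = -1578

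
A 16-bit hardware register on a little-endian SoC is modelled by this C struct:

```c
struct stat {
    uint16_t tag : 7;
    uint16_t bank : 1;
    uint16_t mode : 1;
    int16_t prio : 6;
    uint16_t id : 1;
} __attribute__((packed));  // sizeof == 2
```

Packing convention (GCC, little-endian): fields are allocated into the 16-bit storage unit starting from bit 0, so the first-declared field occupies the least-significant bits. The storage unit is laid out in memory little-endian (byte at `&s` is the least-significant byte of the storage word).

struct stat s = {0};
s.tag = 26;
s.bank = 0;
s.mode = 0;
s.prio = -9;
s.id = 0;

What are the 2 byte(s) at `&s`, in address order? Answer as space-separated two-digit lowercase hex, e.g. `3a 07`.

1a 6e

tag (7b) val=26 bits=0x1a at bit 0: 0x001a
bank (1b) val=0 bits=0x0 at bit 7: 0x001a
mode (1b) val=0 bits=0x0 at bit 8: 0x001a
prio (6b) val=-9 bits=0x37 at bit 9: 0x6e1a
id (1b) val=0 bits=0x0 at bit 15: 0x6e1a
word = 0x6e1a → little-endian bytes:
  [0]=0x1a  [1]=0x6e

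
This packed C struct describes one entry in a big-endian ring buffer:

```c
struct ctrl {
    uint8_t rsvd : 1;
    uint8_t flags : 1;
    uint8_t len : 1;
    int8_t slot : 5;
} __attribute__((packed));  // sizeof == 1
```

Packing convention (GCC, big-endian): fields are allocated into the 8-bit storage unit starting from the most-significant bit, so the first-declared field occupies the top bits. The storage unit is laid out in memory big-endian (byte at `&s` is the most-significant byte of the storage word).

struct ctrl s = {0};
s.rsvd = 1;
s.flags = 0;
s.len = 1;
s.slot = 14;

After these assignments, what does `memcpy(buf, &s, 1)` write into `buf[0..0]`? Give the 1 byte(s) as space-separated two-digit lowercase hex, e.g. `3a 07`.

rsvd (1b) val=1 bits=0x1 at bit 7: 0x80
flags (1b) val=0 bits=0x0 at bit 6: 0x80
len (1b) val=1 bits=0x1 at bit 5: 0xa0
slot (5b) val=14 bits=0xe at bit 0: 0xae
word = 0xae → big-endian bytes:
  [0]=0xae

ae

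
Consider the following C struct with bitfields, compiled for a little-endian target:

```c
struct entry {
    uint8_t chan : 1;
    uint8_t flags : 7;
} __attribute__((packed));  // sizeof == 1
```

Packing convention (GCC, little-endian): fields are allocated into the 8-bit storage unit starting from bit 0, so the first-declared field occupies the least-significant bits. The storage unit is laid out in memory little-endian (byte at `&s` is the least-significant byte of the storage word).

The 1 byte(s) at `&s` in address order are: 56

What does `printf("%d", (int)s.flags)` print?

43

[0]=0x56 (little-endian) → word 0x56
chan:1 @ bit 0 → (0x56>>0)&0x1 = 0x0
flags:7 @ bit 1 → (0x56>>1)&0x7f = 0x2b  ←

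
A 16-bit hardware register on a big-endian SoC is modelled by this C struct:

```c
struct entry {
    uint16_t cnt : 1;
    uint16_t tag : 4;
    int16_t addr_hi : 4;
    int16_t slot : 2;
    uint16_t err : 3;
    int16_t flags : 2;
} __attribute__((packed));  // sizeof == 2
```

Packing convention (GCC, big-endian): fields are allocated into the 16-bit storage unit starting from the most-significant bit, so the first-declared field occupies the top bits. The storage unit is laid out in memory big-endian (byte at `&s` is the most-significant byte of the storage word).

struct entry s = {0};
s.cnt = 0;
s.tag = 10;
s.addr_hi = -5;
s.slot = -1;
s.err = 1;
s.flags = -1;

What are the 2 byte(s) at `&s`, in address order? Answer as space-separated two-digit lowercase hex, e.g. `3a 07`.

[15+:1] cnt=0 & 0x1 = 0x0; word=0x0000
[11+:4] tag=10 & 0xf = 0xa; word=0x5000
[7+:4] addr_hi=-5 & 0xf = 0xb; word=0x5580
[5+:2] slot=-1 & 0x3 = 0x3; word=0x55e0
[2+:3] err=1 & 0x7 = 0x1; word=0x55e4
[0+:2] flags=-1 & 0x3 = 0x3; word=0x55e7
word = 0x55e7 → big-endian bytes:
  [0]=0x55  [1]=0xe7

55 e7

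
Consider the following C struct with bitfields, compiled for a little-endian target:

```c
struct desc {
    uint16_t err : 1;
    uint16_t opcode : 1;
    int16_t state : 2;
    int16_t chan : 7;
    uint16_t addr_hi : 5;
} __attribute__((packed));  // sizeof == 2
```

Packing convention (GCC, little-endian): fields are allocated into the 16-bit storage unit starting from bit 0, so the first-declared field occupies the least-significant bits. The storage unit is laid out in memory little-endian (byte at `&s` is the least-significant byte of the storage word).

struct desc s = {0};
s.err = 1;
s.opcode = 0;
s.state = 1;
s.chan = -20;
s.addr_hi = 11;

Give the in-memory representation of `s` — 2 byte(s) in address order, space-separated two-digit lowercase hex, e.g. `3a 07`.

err:1 = 1 → 0x1 << 0 → word 0x0001
opcode:1 = 0 → 0x0 << 1 → word 0x0001
state:2 = 1 → 0x1 << 2 → word 0x0005
chan:7 = -20 → 0x6c << 4 → word 0x06c5
addr_hi:5 = 11 → 0xb << 11 → word 0x5ec5
word = 0x5ec5 → little-endian bytes:
  [0]=0xc5  [1]=0x5e

c5 5e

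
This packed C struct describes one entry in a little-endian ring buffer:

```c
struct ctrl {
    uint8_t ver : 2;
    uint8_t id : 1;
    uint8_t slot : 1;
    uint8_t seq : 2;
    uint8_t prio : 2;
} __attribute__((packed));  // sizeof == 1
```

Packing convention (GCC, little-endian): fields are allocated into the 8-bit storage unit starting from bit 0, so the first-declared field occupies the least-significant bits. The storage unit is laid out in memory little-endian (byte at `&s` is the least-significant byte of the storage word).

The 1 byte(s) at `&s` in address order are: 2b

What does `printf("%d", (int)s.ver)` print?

3

[0]=0x2b (little-endian) → word 0x2b
ver:2 @ bit 0 → (0x2b>>0)&0x3 = 0x3  ←
id:1 @ bit 2 → (0x2b>>2)&0x1 = 0x0
slot:1 @ bit 3 → (0x2b>>3)&0x1 = 0x1
seq:2 @ bit 4 → (0x2b>>4)&0x3 = 0x2
prio:2 @ bit 6 → (0x2b>>6)&0x3 = 0x0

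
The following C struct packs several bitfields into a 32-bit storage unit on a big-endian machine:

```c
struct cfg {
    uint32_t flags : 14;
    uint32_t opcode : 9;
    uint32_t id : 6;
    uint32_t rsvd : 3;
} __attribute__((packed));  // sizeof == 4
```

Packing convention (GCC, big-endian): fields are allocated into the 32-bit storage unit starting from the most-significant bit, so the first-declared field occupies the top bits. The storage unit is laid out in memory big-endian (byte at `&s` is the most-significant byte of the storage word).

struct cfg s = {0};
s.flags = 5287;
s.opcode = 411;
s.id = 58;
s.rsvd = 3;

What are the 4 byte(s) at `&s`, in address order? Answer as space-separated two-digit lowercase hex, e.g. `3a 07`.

52 9f 37 d3

flags:14 = 5287 → 0x14a7 << 18 → word 0x529c0000
opcode:9 = 411 → 0x19b << 9 → word 0x529f3600
id:6 = 58 → 0x3a << 3 → word 0x529f37d0
rsvd:3 = 3 → 0x3 << 0 → word 0x529f37d3
word = 0x529f37d3 → big-endian bytes:
  [0]=0x52  [1]=0x9f  [2]=0x37  [3]=0xd3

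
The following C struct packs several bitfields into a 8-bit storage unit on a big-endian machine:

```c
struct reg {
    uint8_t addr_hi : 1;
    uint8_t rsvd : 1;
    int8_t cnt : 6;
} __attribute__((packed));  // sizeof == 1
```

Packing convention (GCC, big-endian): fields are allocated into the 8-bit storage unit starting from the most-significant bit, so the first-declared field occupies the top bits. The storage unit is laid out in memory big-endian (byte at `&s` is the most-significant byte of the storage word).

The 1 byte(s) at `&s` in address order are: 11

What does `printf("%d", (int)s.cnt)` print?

[0]=0x11 (big-endian) → word 0x11
addr_hi [7+:1] = (word>>7) & 0x1 = 0
rsvd [6+:1] = (word>>6) & 0x1 = 0
cnt [0+:6] = (word>>0) & 0x3f = 17  ←
cnt signed 6b, MSB=0: value = 17

17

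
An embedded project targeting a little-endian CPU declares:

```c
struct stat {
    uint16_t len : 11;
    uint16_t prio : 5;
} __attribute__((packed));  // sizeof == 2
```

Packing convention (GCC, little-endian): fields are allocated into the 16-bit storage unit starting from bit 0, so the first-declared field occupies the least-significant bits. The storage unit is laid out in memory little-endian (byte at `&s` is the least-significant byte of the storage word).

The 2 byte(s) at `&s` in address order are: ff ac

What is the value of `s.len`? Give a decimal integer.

[0]=0xff [1]=0xac (little-endian) → word 0xacff
len:11 @ bit 0 → (0xacff>>0)&0x7ff = 0x4ff  ←
prio:5 @ bit 11 → (0xacff>>11)&0x1f = 0x15

1279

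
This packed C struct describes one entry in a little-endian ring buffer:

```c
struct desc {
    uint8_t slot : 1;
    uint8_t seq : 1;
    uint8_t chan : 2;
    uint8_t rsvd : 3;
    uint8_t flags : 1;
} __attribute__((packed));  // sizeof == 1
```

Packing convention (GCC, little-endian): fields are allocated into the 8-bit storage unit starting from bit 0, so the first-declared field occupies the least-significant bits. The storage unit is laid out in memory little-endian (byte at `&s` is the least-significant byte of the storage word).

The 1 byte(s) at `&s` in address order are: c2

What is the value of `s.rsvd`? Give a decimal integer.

4

[0]=0xc2 (little-endian) → word 0xc2
slot [0+:1] = (word>>0) & 0x1 = 0
seq [1+:1] = (word>>1) & 0x1 = 1
chan [2+:2] = (word>>2) & 0x3 = 0
rsvd [4+:3] = (word>>4) & 0x7 = 4  ←
flags [7+:1] = (word>>7) & 0x1 = 1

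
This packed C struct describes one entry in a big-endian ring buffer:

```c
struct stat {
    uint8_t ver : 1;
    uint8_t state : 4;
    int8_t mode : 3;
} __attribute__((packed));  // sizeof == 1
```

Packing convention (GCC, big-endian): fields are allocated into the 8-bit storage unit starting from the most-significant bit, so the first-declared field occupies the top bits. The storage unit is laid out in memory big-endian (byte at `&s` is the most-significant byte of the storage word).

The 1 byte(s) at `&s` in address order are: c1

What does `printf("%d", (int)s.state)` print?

[0]=0xc1 (big-endian) → word 0xc1
ver [7+:1] = (word>>7) & 0x1 = 1
state [3+:4] = (word>>3) & 0xf = 8  ←
mode [0+:3] = (word>>0) & 0x7 = 1

8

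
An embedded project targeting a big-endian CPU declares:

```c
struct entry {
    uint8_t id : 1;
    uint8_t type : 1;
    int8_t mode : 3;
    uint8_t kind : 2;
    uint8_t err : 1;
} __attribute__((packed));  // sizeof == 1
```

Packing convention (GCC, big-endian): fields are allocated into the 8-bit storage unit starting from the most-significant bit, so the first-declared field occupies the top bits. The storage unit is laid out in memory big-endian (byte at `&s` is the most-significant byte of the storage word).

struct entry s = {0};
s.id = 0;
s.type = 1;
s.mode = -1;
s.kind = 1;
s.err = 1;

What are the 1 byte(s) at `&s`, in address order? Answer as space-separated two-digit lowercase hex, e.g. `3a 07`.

7b

id:1 = 0 → 0x0 << 7 → word 0x00
type:1 = 1 → 0x1 << 6 → word 0x40
mode:3 = -1 → 0x7 << 3 → word 0x78
kind:2 = 1 → 0x1 << 1 → word 0x7a
err:1 = 1 → 0x1 << 0 → word 0x7b
word = 0x7b → big-endian bytes:
  [0]=0x7b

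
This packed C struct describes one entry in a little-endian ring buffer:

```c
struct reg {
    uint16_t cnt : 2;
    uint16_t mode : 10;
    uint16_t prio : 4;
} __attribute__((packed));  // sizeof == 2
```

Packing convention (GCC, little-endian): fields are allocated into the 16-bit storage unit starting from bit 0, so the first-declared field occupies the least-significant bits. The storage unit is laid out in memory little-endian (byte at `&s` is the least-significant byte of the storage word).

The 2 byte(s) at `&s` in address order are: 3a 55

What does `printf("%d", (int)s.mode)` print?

[0]=0x3a [1]=0x55 (little-endian) → word 0x553a
cnt [0+:2] = (word>>0) & 0x3 = 2
mode [2+:10] = (word>>2) & 0x3ff = 334  ←
prio [12+:4] = (word>>12) & 0xf = 5

334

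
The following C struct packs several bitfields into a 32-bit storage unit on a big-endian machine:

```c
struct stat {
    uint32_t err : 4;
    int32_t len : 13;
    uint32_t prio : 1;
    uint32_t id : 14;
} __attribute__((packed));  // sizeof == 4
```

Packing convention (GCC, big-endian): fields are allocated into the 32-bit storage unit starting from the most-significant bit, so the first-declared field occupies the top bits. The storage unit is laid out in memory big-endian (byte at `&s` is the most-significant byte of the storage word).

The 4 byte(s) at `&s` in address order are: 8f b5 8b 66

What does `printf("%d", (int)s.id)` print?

2918

[0]=0x8f [1]=0xb5 [2]=0x8b [3]=0x66 (big-endian) → word 0x8fb58b66
err [28+:4] = (word>>28) & 0xf = 8
len [15+:13] = (word>>15) & 0x1fff = 8043
prio [14+:1] = (word>>14) & 0x1 = 0
id [0+:14] = (word>>0) & 0x3fff = 2918  ←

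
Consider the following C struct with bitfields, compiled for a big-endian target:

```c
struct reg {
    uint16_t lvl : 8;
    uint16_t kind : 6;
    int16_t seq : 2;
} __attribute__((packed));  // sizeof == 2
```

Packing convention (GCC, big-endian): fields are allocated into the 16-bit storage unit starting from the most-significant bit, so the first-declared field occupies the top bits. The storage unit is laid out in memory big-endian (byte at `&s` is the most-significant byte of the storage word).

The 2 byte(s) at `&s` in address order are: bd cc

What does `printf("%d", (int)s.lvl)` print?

[0]=0xbd [1]=0xcc (big-endian) → word 0xbdcc
lvl:8 @ bit 8 → (0xbdcc>>8)&0xff = 0xbd  ←
kind:6 @ bit 2 → (0xbdcc>>2)&0x3f = 0x33
seq:2 @ bit 0 → (0xbdcc>>0)&0x3 = 0x0

189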